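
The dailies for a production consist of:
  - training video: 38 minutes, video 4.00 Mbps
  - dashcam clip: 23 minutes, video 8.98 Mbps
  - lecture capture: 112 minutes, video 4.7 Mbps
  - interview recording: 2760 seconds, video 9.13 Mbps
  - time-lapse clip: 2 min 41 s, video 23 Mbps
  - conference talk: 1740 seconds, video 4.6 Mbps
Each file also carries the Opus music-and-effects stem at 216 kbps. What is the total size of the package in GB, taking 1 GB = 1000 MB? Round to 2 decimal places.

Audio: 216 kbps = 0.216 Mbps.
training video: 4.216 Mbps × 2280 s = 9612.5 Mb
dashcam clip: 9.196 Mbps × 1380 s = 12690.5 Mb
lecture capture: 4.916 Mbps × 6720 s = 33035.5 Mb
interview recording: 9.346 Mbps × 2760 s = 25795.0 Mb
time-lapse clip: 23.216 Mbps × 161 s = 3737.8 Mb
conference talk: 4.816 Mbps × 1740 s = 8379.8 Mb
Total: 93251.1 Mb = 11656.4 MB.
= 11.66 GB.

11.66 GB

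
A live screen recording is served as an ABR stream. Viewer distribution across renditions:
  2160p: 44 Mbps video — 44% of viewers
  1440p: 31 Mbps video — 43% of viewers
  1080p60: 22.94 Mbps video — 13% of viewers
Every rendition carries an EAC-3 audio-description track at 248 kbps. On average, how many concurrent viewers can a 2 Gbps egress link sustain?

55

Audio: 248 kbps = 0.248 Mbps.
Average per-viewer bitrate: 0.44×44.248 + 0.43×31.248 + 0.13×23.188 = 35.920 Mbps.
2 Gbps = 2,000 Mbps; 2,000 / 35.920 = 55.68 → 55.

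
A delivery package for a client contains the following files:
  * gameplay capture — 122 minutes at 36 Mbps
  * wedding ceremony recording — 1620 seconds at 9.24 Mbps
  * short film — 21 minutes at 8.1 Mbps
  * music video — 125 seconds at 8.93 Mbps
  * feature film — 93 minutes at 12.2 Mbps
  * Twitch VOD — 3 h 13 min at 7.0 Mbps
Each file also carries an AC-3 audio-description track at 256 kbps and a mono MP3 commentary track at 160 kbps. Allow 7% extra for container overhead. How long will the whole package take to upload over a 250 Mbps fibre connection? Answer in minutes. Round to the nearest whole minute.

32 minutes

Audio total: 256 + 160 = 416 kbps = 0.416 Mbps.
gameplay capture: 36.416 Mbps × 7320 s × 1.07 = 285224.7 Mb
wedding ceremony recording: 9.656 Mbps × 1620 s × 1.07 = 16737.7 Mb
short film: 8.516 Mbps × 1260 s × 1.07 = 11481.3 Mb
music video: 9.346 Mbps × 125 s × 1.07 = 1250.0 Mb
feature film: 12.616 Mbps × 5580 s × 1.07 = 75325.1 Mb
Twitch VOD: 7.416 Mbps × 11580 s × 1.07 = 91888.7 Mb
Total: 481907.5 Mb = 60238.4 MB.
At 250 Mbps: 481907.5 / 250 = 1928 s ≈ 32.1 minutes.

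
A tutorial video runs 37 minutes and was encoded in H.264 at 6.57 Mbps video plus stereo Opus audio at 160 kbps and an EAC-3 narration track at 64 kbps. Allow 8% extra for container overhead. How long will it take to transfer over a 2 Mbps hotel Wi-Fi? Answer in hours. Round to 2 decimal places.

37 min = 2220 s
Audio total: 160 + 64 = 224 kbps = 0.224 Mbps.
Total bitrate: 6.794 Mbps.
File: 6.794 Mbps × 2220 s = 15082.7 Mb.
With 8% container overhead: ×1.08. → 16289.3 Mb.
At 2 Mbps: 16289.3 / 2 = 8144.6 s ≈ 2.26 hours.

2.26 hours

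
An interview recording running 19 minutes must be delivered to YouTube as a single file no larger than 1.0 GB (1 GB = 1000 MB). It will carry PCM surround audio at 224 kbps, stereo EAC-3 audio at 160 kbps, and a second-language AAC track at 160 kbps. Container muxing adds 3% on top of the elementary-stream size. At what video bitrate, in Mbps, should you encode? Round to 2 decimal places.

6.27 Mbps

Budget: 1.0 GB = 8000.0 Mb.
Stream payload after overhead: 8000.0 / 1.03 = 7767.0 Mb.
19 min = 1140 s
Total bitrate budget: 7767.0 Mb / 1140 s = 6.813 Mbps.
Audio total: 224 + 160 + 160 = 544 kbps = 0.544 Mbps.
Video: 6.813 − 0.544 = 6.269 Mbps.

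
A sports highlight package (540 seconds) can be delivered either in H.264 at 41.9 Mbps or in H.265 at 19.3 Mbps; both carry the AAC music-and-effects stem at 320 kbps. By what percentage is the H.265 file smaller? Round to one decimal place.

Audio: 320 kbps = 0.320 Mbps.
H.264: 42.220 Mbps × 540 s = 22798.8 Mb = 2.850 GB.
H.265: 19.620 Mbps × 540 s = 10594.8 Mb = 1.324 GB.
Reduction: (1 − 1.324/2.850) × 100 = 53.53%.

53.5%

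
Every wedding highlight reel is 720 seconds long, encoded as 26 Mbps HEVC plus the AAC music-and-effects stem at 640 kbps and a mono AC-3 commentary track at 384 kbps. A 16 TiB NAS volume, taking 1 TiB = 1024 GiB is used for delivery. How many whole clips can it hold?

Audio total: 640 + 384 = 1024 kbps = 1.024 Mbps.
Total bitrate: 27.024 Mbps.
Per item: 27.024 Mbps × 720 s = 19,457 Mb = 2,432 MB.
Capacity: 16 TiB = 140,737,488 Mb; 7233.15 items → 7233 complete.

7233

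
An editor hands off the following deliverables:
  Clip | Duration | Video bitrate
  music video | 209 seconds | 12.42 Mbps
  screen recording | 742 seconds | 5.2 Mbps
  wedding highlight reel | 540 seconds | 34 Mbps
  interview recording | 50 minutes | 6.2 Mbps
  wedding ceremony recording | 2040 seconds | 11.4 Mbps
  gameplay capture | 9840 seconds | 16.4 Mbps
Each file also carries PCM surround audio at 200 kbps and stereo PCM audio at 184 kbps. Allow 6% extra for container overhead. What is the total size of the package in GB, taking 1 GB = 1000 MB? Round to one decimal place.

31.0 GB

Audio total: 200 + 184 = 384 kbps = 0.384 Mbps.
music video: 12.804 Mbps × 209 s × 1.06 = 2836.6 Mb
screen recording: 5.584 Mbps × 742 s × 1.06 = 4391.9 Mb
wedding highlight reel: 34.384 Mbps × 540 s × 1.06 = 19681.4 Mb
interview recording: 6.584 Mbps × 3000 s × 1.06 = 20937.1 Mb
wedding ceremony recording: 11.784 Mbps × 2040 s × 1.06 = 25481.7 Mb
gameplay capture: 16.784 Mbps × 9840 s × 1.06 = 175063.8 Mb
Total: 248392.6 Mb = 31049.1 MB.
= 31.05 GB.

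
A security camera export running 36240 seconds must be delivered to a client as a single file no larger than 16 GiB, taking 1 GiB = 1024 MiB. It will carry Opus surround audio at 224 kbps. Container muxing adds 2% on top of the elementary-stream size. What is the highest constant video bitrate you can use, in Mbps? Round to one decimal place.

3.5 Mbps

Budget: 16 GiB = 137439.0 Mb.
Stream payload after overhead: 137439.0 / 1.02 = 134744.1 Mb.
Total bitrate budget: 134744.1 Mb / 36240 s = 3.718 Mbps.
Audio: 224 kbps = 0.224 Mbps.
Video: 3.718 − 0.224 = 3.494 Mbps.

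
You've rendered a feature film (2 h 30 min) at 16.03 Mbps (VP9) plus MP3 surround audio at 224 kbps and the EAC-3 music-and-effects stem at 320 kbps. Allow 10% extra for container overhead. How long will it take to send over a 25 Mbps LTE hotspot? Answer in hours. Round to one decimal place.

2 h 30 min = 150 min = 9000 s
Audio total: 224 + 320 = 544 kbps = 0.544 Mbps.
Total bitrate: 16.574 Mbps.
File: 16.574 Mbps × 9000 s = 149166.0 Mb.
With 10% container overhead: ×1.10. → 164082.6 Mb.
At 25 Mbps: 164082.6 / 25 = 6563.3 s ≈ 1.82 hours.

1.8 hours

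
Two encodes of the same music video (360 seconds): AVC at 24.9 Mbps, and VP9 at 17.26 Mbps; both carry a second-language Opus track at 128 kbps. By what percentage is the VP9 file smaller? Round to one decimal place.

30.5%

Audio: 128 kbps = 0.128 Mbps.
AVC: 25.028 Mbps × 360 s = 9010.1 Mb = 1.049 GiB.
VP9: 17.388 Mbps × 360 s = 6259.7 Mb = 0.729 GiB.
Reduction: (1 − 0.729/1.049) × 100 = 30.53%.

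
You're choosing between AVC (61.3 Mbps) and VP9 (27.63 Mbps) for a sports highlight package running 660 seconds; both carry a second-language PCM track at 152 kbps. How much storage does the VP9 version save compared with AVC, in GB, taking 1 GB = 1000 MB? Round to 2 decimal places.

2.78 GB

Audio: 152 kbps = 0.152 Mbps.
AVC: 61.452 Mbps × 660 s = 40558.3 Mb = 5.070 GB.
VP9: 27.782 Mbps × 660 s = 18336.1 Mb = 2.292 GB.
Saving: 5.070 − 2.292 = 2.778 GB.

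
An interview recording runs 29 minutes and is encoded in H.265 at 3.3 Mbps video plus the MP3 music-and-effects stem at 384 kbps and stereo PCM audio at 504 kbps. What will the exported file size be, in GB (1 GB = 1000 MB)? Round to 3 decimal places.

29 min = 1740 s
Audio total: 384 + 504 = 888 kbps = 0.888 Mbps.
Total bitrate: 3.3 + 0.888 = 4.188 Mbps.
Stream data: 4.188 Mbps × 1740 s = 7287.1 Mb.
7,287 Mb ÷ 8 = 910.9 MB → 0.9109 GB.

0.911 GB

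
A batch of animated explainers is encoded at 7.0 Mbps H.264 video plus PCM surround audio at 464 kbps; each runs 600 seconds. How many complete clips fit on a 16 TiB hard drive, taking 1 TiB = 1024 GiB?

Audio: 464 kbps = 0.464 Mbps.
Total bitrate: 7.464 Mbps.
Per item: 7.464 Mbps × 600 s = 4,478 Mb = 559.8 MB.
Capacity: 16 TiB = 140,737,488 Mb; 31425.84 items → 31425 complete.

31425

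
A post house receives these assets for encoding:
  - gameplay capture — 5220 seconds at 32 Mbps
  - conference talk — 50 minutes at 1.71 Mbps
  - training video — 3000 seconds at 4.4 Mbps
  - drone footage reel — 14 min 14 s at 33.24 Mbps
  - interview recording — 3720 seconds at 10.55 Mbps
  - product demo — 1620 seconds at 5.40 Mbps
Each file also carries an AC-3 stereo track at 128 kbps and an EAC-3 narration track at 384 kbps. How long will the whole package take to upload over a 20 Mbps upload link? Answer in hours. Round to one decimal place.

Audio total: 128 + 384 = 512 kbps = 0.512 Mbps.
gameplay capture: 32.512 Mbps × 5220 s = 169712.6 Mb
conference talk: 2.222 Mbps × 3000 s = 6666.0 Mb
training video: 4.912 Mbps × 3000 s = 14736.0 Mb
drone footage reel: 33.752 Mbps × 854 s = 28824.2 Mb
interview recording: 11.062 Mbps × 3720 s = 41150.6 Mb
product demo: 5.912 Mbps × 1620 s = 9577.4 Mb
Total: 270666.9 Mb = 33833.4 MB.
At 20 Mbps: 270666.9 / 20 = 13533 s ≈ 3.76 hours.

3.8 hours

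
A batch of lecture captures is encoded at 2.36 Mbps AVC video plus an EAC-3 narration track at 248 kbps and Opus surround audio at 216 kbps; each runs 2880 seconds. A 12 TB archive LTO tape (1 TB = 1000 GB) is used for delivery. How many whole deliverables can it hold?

11803

Audio total: 248 + 216 = 464 kbps = 0.464 Mbps.
Total bitrate: 2.824 Mbps.
Per item: 2.824 Mbps × 2880 s = 8,133 Mb = 1,017 MB.
Capacity: 12 TB = 96,000,000 Mb; 11803.59 items → 11803 complete.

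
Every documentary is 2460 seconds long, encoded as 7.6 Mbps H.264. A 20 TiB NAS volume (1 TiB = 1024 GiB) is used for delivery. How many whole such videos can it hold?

Per item: 7.600 Mbps × 2460 s = 18,696 Mb = 2,337 MB.
Capacity: 20 TiB = 175,921,860 Mb; 9409.60 items → 9409 complete.

9409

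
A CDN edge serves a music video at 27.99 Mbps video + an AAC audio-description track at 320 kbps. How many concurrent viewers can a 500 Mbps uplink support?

17

Audio: 320 kbps = 0.320 Mbps.
Per-viewer media rate: 28.310 Mbps.
500 Mbps = 500.0 Mbps; 500.0 / 28.310 = 17.66 → 17 viewers.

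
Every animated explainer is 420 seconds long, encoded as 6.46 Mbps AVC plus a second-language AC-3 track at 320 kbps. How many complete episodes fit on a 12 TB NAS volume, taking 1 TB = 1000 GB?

33712

Audio: 320 kbps = 0.320 Mbps.
Total bitrate: 6.780 Mbps.
Per item: 6.780 Mbps × 420 s = 2,848 Mb = 355.9 MB.
Capacity: 12 TB = 96,000,000 Mb; 33712.60 items → 33712 complete.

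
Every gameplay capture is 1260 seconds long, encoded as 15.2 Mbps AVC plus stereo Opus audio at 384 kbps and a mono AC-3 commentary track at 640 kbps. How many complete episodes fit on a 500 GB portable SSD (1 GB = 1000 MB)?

195

Audio total: 384 + 640 = 1024 kbps = 1.024 Mbps.
Total bitrate: 16.224 Mbps.
Per item: 16.224 Mbps × 1260 s = 20,442 Mb = 2,555 MB.
Capacity: 500 GB = 4,000,000 Mb; 195.67 items → 195 complete.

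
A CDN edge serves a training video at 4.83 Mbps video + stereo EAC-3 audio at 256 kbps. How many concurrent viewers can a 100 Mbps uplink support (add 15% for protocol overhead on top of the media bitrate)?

Audio: 256 kbps = 0.256 Mbps.
Per-viewer media rate: 5.086 Mbps.
On the wire with 15% overhead: 5.849 Mbps.
100 Mbps = 100.0 Mbps; 100.0 / 5.849 = 17.10 → 17 viewers.

17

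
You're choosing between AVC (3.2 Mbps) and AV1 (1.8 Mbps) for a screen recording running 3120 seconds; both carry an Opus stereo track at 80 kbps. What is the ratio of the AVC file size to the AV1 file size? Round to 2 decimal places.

Audio: 80 kbps = 0.080 Mbps.
AVC: 3.280 Mbps × 3120 s = 10233.6 Mb = 1.191 GiB.
AV1: 1.880 Mbps × 3120 s = 5865.6 Mb = 0.683 GiB.
Ratio: 1.191 / 0.683 = 1.745.

1.74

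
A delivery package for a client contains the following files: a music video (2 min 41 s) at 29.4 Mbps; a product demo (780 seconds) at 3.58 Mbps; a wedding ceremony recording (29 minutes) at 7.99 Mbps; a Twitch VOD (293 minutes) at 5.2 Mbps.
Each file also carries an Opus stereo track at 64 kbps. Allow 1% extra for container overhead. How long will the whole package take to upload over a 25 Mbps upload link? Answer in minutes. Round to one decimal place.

76.9 minutes

Audio: 64 kbps = 0.064 Mbps.
music video: 29.464 Mbps × 161 s × 1.01 = 4791.1 Mb
product demo: 3.644 Mbps × 780 s × 1.01 = 2870.7 Mb
wedding ceremony recording: 8.054 Mbps × 1740 s × 1.01 = 14154.1 Mb
Twitch VOD: 5.264 Mbps × 17580 s × 1.01 = 93466.5 Mb
Total: 115282.5 Mb = 14410.3 MB.
At 25 Mbps: 115282.5 / 25 = 4611 s ≈ 76.9 minutes.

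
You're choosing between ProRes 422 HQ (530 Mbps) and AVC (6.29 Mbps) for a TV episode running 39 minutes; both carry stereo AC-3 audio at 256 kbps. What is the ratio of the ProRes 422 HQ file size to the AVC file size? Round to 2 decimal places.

39 min = 2340 s
Audio: 256 kbps = 0.256 Mbps.
ProRes 422 HQ: 530.256 Mbps × 2340 s = 1240799.0 Mb = 144.448 GiB.
AVC: 6.546 Mbps × 2340 s = 15317.6 Mb = 1.783 GiB.
Ratio: 144.448 / 1.783 = 81.005.

81.00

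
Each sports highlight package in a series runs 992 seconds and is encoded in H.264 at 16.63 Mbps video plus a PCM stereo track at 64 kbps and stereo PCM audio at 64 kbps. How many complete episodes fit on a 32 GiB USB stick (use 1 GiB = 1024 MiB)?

16

Audio total: 64 + 64 = 128 kbps = 0.128 Mbps.
Total bitrate: 16.758 Mbps.
Per item: 16.758 Mbps × 992 s = 16,624 Mb = 2,078 MB.
Capacity: 32 GiB = 274,878 Mb; 16.54 items → 16 complete.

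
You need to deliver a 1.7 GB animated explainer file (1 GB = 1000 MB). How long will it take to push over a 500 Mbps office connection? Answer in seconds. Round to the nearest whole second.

27 seconds

File: 1.7 GB = 13600.0 Mb.
At 500 Mbps: 13600.0 / 500 = 27.2 s ≈ 27.2 seconds.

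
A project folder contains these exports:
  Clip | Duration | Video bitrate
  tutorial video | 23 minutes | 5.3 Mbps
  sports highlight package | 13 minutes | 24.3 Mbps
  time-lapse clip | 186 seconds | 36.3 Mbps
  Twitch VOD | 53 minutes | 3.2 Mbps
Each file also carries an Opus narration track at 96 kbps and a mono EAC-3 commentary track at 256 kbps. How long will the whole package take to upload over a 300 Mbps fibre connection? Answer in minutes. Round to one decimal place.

Audio total: 96 + 256 = 352 kbps = 0.352 Mbps.
tutorial video: 5.652 Mbps × 1380 s = 7799.8 Mb
sports highlight package: 24.652 Mbps × 780 s = 19228.6 Mb
time-lapse clip: 36.652 Mbps × 186 s = 6817.3 Mb
Twitch VOD: 3.552 Mbps × 3180 s = 11295.4 Mb
Total: 45141.0 Mb = 5642.6 MB.
At 300 Mbps: 45141.0 / 300 = 150 s ≈ 2.51 minutes.

2.5 minutes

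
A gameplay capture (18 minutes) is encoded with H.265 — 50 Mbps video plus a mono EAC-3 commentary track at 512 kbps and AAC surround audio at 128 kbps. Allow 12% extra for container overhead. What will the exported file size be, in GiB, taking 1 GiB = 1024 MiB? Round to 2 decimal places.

18 min = 1080 s
Audio total: 512 + 128 = 640 kbps = 0.640 Mbps.
Total bitrate: 50 + 0.640 = 50.640 Mbps.
Stream data: 50.640 Mbps × 1080 s = 54691.2 Mb.
With 12% container overhead: ×1.12.
61,254 Mb = 7,656,768,000 bytes ÷ 1,073,741,824 = 7.131 GiB.

7.13 GiB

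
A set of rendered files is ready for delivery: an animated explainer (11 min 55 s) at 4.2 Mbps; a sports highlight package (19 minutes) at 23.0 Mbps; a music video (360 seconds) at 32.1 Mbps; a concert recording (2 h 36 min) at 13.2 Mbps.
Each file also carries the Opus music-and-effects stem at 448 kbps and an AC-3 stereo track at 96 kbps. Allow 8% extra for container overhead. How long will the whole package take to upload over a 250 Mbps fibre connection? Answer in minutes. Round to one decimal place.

12.3 minutes

Audio total: 448 + 96 = 544 kbps = 0.544 Mbps.
animated explainer: 4.744 Mbps × 715 s × 1.08 = 3663.3 Mb
sports highlight package: 23.544 Mbps × 1140 s × 1.08 = 28987.4 Mb
music video: 32.644 Mbps × 360 s × 1.08 = 12692.0 Mb
concert recording: 13.744 Mbps × 9360 s × 1.08 = 138935.3 Mb
Total: 184278.0 Mb = 23034.8 MB.
At 250 Mbps: 184278.0 / 250 = 737 s ≈ 12.3 minutes.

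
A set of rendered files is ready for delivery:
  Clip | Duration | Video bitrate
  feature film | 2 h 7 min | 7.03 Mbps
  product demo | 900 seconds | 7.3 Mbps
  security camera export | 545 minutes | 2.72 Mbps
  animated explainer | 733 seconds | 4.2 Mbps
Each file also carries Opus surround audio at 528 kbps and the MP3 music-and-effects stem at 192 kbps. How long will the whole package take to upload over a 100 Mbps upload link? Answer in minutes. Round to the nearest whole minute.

Audio total: 528 + 192 = 720 kbps = 0.720 Mbps.
feature film: 7.750 Mbps × 7620 s = 59055.0 Mb
product demo: 8.020 Mbps × 900 s = 7218.0 Mb
security camera export: 3.440 Mbps × 32700 s = 112488.0 Mb
animated explainer: 4.920 Mbps × 733 s = 3606.4 Mb
Total: 182367.4 Mb = 22795.9 MB.
At 100 Mbps: 182367.4 / 100 = 1824 s ≈ 30.4 minutes.

30 minutes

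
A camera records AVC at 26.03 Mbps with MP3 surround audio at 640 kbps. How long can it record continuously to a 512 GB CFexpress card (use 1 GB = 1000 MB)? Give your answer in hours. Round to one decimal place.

Audio: 640 kbps = 0.640 Mbps.
Total bitrate: 26.03 + 0.640 = 26.670 Mbps.
Capacity: 512 GB = 4,096,000 Mb.
Recording time: 4,096,000 / 26.670 = 153,581 s ≈ 42.7 hours.

42.7 hours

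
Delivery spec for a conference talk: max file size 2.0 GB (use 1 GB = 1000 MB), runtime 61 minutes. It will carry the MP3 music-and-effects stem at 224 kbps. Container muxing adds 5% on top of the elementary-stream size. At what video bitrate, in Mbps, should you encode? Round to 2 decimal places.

3.94 Mbps

Budget: 2.0 GB = 16000.0 Mb.
Stream payload after overhead: 16000.0 / 1.05 = 15238.1 Mb.
61 min = 3660 s
Total bitrate budget: 15238.1 Mb / 3660 s = 4.163 Mbps.
Audio: 224 kbps = 0.224 Mbps.
Video: 4.163 − 0.224 = 3.939 Mbps.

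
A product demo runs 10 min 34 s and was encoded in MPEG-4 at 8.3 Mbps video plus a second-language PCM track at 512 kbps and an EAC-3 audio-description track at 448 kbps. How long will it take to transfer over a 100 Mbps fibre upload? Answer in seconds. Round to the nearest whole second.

59 seconds

10 min 34 s = 634 s
Audio total: 512 + 448 = 960 kbps = 0.960 Mbps.
Total bitrate: 9.260 Mbps.
File: 9.260 Mbps × 634 s = 5870.8 Mb.
At 100 Mbps: 5870.8 / 100 = 58.7 s ≈ 58.7 seconds.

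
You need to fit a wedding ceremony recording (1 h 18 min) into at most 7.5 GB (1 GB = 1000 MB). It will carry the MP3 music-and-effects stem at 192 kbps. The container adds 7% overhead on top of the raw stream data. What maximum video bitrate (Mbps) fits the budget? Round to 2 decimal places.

Budget: 7.5 GB = 60000.0 Mb.
Stream payload after overhead: 60000.0 / 1.07 = 56074.8 Mb.
1 h 18 min = 78 min = 4680 s
Total bitrate budget: 56074.8 Mb / 4680 s = 11.982 Mbps.
Audio: 192 kbps = 0.192 Mbps.
Video: 11.982 − 0.192 = 11.790 Mbps.

11.79 Mbps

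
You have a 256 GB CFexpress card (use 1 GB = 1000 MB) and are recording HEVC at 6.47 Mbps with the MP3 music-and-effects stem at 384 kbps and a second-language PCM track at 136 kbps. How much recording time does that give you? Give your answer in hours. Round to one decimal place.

81.4 hours

Audio total: 384 + 136 = 520 kbps = 0.520 Mbps.
Total bitrate: 6.47 + 0.520 = 6.990 Mbps.
Capacity: 256 GB = 2,048,000 Mb.
Recording time: 2,048,000 / 6.990 = 292,990 s ≈ 81.4 hours.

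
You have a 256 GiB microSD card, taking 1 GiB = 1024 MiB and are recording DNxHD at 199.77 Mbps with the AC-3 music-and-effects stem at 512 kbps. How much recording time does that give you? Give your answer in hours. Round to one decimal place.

3.0 hours

Audio: 512 kbps = 0.512 Mbps.
Total bitrate: 199.77 + 0.512 = 200.282 Mbps.
Capacity: 256 GiB = 2,199,023 Mb.
Recording time: 2,199,023 / 200.282 = 10,980 s ≈ 3.05 hours.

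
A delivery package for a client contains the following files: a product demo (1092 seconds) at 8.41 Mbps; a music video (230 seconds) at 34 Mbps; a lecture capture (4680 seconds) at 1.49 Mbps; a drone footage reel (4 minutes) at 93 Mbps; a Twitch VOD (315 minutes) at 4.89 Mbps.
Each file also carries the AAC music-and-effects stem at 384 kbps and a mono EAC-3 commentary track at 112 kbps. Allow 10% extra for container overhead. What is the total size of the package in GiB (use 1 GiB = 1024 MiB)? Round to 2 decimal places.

Audio total: 384 + 112 = 496 kbps = 0.496 Mbps.
product demo: 8.906 Mbps × 1092 s × 1.10 = 10697.9 Mb
music video: 34.496 Mbps × 230 s × 1.10 = 8727.5 Mb
lecture capture: 1.986 Mbps × 4680 s × 1.10 = 10223.9 Mb
drone footage reel: 93.496 Mbps × 240 s × 1.10 = 24682.9 Mb
Twitch VOD: 5.386 Mbps × 18900 s × 1.10 = 111974.9 Mb
Total: 166307.2 Mb = 20788.4 MB.
= 19.36 GiB.

19.36 GiB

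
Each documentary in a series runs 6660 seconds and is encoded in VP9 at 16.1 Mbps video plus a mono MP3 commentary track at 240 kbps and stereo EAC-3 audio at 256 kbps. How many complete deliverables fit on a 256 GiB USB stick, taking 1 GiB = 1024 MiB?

Audio total: 240 + 256 = 496 kbps = 0.496 Mbps.
Total bitrate: 16.596 Mbps.
Per item: 16.596 Mbps × 6660 s = 110,529 Mb = 13,816 MB.
Capacity: 256 GiB = 2,199,023 Mb; 19.90 items → 19 complete.

19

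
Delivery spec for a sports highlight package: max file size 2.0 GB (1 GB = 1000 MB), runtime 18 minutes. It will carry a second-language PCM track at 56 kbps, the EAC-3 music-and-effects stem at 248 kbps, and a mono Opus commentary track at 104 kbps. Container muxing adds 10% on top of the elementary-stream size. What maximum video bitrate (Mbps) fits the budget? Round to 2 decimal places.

13.06 Mbps

Budget: 2.0 GB = 16000.0 Mb.
Stream payload after overhead: 16000.0 / 1.10 = 14545.5 Mb.
18 min = 1080 s
Total bitrate budget: 14545.5 Mb / 1080 s = 13.468 Mbps.
Audio total: 56 + 248 + 104 = 408 kbps = 0.408 Mbps.
Video: 13.468 − 0.408 = 13.060 Mbps.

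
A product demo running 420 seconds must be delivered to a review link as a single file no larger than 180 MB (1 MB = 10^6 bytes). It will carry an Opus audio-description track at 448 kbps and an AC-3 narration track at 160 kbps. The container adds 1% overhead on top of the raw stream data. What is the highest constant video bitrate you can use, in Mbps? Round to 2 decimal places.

Budget: 180 MB = 1440.0 Mb.
Stream payload after overhead: 1440.0 / 1.01 = 1425.7 Mb.
Total bitrate budget: 1425.7 Mb / 420 s = 3.395 Mbps.
Audio total: 448 + 160 = 608 kbps = 0.608 Mbps.
Video: 3.395 − 0.608 = 2.787 Mbps.

2.79 Mbps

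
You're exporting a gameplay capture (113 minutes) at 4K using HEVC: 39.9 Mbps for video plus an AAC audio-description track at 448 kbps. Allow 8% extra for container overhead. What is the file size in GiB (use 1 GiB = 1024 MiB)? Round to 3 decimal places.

113 min = 6780 s
Audio: 448 kbps = 0.448 Mbps.
Total bitrate: 39.9 + 0.448 = 40.348 Mbps.
Stream data: 40.348 Mbps × 6780 s = 273559.4 Mb.
With 8% container overhead: ×1.08.
295,444 Mb = 36,930,524,400 bytes ÷ 1,073,741,824 = 34.39 GiB.

34.394 GiB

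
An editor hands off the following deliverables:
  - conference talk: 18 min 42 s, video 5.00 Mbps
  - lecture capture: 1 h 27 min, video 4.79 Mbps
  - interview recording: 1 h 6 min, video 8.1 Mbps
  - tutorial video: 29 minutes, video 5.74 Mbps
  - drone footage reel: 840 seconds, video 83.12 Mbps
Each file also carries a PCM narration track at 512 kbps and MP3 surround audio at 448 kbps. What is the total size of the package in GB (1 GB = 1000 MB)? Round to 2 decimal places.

Audio total: 512 + 448 = 960 kbps = 0.960 Mbps.
conference talk: 5.960 Mbps × 1122 s = 6687.1 Mb
lecture capture: 5.750 Mbps × 5220 s = 30015.0 Mb
interview recording: 9.060 Mbps × 3960 s = 35877.6 Mb
tutorial video: 6.700 Mbps × 1740 s = 11658.0 Mb
drone footage reel: 84.080 Mbps × 840 s = 70627.2 Mb
Total: 154864.9 Mb = 19358.1 MB.
= 19.36 GB.

19.36 GB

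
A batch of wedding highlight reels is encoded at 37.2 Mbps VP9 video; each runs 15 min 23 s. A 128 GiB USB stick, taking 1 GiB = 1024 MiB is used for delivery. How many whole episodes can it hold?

15 min 23 s = 923 s
Per item: 37.200 Mbps × 923 s = 34,336 Mb = 4,292 MB.
Capacity: 128 GiB = 1,099,512 Mb; 32.02 items → 32 complete.

32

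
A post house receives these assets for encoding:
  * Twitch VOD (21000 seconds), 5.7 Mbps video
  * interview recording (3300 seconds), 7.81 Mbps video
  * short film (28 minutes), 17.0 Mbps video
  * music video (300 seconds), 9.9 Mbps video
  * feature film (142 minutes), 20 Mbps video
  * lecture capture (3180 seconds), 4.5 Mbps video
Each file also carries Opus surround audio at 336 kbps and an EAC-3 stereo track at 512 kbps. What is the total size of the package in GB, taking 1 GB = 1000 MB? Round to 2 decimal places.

Audio total: 336 + 512 = 848 kbps = 0.848 Mbps.
Twitch VOD: 6.548 Mbps × 21000 s = 137508.0 Mb
interview recording: 8.658 Mbps × 3300 s = 28571.4 Mb
short film: 17.848 Mbps × 1680 s = 29984.6 Mb
music video: 10.748 Mbps × 300 s = 3224.4 Mb
feature film: 20.848 Mbps × 8520 s = 177625.0 Mb
lecture capture: 5.348 Mbps × 3180 s = 17006.6 Mb
Total: 393920.0 Mb = 49240.0 MB.
= 49.24 GB.

49.24 GB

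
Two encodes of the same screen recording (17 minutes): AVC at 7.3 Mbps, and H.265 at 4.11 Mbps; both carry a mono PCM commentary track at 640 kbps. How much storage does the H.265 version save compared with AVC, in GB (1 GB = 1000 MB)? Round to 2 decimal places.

0.41 GB

17 min = 1020 s
Audio: 640 kbps = 0.640 Mbps.
AVC: 7.940 Mbps × 1020 s = 8098.8 Mb = 1.012 GB.
H.265: 4.750 Mbps × 1020 s = 4845.0 Mb = 0.606 GB.
Saving: 1.012 − 0.606 = 0.407 GB.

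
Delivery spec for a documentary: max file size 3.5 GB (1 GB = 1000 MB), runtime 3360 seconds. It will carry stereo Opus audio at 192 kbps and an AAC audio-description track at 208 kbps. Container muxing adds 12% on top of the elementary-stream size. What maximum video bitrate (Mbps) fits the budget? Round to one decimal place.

7.0 Mbps

Budget: 3.5 GB = 28000.0 Mb.
Stream payload after overhead: 28000.0 / 1.12 = 25000.0 Mb.
Total bitrate budget: 25000.0 Mb / 3360 s = 7.440 Mbps.
Audio total: 192 + 208 = 400 kbps = 0.400 Mbps.
Video: 7.440 − 0.400 = 7.040 Mbps.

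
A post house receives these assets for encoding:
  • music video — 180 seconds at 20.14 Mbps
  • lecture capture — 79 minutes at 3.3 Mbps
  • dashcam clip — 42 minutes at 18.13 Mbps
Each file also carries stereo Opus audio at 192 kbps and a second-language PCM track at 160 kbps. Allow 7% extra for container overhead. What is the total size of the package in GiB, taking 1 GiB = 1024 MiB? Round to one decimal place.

8.4 GiB

Audio total: 192 + 160 = 352 kbps = 0.352 Mbps.
music video: 20.492 Mbps × 180 s × 1.07 = 3946.8 Mb
lecture capture: 3.652 Mbps × 4740 s × 1.07 = 18522.2 Mb
dashcam clip: 18.482 Mbps × 2520 s × 1.07 = 49834.9 Mb
Total: 72303.8 Mb = 9038.0 MB.
= 8.417 GiB.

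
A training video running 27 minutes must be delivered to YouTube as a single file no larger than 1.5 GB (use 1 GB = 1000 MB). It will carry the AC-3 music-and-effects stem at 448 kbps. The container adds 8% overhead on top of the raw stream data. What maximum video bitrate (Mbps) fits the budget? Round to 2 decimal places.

Budget: 1.5 GB = 12000.0 Mb.
Stream payload after overhead: 12000.0 / 1.08 = 11111.1 Mb.
27 min = 1620 s
Total bitrate budget: 11111.1 Mb / 1620 s = 6.859 Mbps.
Audio: 448 kbps = 0.448 Mbps.
Video: 6.859 − 0.448 = 6.411 Mbps.

6.41 Mbps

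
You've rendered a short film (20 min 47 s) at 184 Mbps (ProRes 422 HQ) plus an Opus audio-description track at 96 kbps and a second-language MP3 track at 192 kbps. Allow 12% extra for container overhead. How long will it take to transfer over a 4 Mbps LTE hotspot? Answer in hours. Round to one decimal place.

20 min 47 s = 1247 s
Audio total: 96 + 192 = 288 kbps = 0.288 Mbps.
Total bitrate: 184.288 Mbps.
File: 184.288 Mbps × 1247 s = 229807.1 Mb.
With 12% container overhead: ×1.12. → 257384.0 Mb.
At 4 Mbps: 257384.0 / 4 = 64346.0 s ≈ 17.9 hours.

17.9 hours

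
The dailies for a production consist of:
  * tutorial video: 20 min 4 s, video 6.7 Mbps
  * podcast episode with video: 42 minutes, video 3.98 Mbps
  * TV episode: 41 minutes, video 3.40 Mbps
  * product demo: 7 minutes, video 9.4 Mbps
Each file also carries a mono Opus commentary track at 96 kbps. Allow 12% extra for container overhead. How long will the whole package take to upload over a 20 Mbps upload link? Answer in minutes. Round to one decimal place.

29.0 minutes

Audio: 96 kbps = 0.096 Mbps.
tutorial video: 6.796 Mbps × 1204 s × 1.12 = 9164.3 Mb
podcast episode with video: 4.076 Mbps × 2520 s × 1.12 = 11504.1 Mb
TV episode: 3.496 Mbps × 2460 s × 1.12 = 9632.2 Mb
product demo: 9.496 Mbps × 420 s × 1.12 = 4466.9 Mb
Total: 34767.5 Mb = 4345.9 MB.
At 20 Mbps: 34767.5 / 20 = 1738 s ≈ 29 minutes.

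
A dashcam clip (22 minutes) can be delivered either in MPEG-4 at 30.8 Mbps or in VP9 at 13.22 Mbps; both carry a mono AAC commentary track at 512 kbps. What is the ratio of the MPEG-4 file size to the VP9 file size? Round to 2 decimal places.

22 min = 1320 s
Audio: 512 kbps = 0.512 Mbps.
MPEG-4: 31.312 Mbps × 1320 s = 41331.8 Mb = 5.166 GB.
VP9: 13.732 Mbps × 1320 s = 18126.2 Mb = 2.266 GB.
Ratio: 5.166 / 2.266 = 2.280.

2.28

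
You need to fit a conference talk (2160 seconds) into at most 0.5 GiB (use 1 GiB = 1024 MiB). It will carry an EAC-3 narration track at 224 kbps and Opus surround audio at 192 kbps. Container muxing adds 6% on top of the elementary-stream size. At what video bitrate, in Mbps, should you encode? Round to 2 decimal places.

Budget: 0.5 GiB = 4295.0 Mb.
Stream payload after overhead: 4295.0 / 1.06 = 4051.9 Mb.
Total bitrate budget: 4051.9 Mb / 2160 s = 1.876 Mbps.
Audio total: 224 + 192 = 416 kbps = 0.416 Mbps.
Video: 1.876 − 0.416 = 1.460 Mbps.

1.46 Mbps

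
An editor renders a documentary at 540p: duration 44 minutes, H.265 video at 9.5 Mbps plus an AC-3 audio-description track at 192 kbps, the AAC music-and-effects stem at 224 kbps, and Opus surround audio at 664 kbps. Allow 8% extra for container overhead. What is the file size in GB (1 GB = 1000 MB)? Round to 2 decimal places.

44 min = 2640 s
Audio total: 192 + 224 + 664 = 1080 kbps = 1.080 Mbps.
Total bitrate: 9.5 + 1.080 = 10.580 Mbps.
Stream data: 10.580 Mbps × 2640 s = 27931.2 Mb.
With 8% container overhead: ×1.08.
30,166 Mb ÷ 8 = 3,771 MB → 3.771 GB.

3.77 GB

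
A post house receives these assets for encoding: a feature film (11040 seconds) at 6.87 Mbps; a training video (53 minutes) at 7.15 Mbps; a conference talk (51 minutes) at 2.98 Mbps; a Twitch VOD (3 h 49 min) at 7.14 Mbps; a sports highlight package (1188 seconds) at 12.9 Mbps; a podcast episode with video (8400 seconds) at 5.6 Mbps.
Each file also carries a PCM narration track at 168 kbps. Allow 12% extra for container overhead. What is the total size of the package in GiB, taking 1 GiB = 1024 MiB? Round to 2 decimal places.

35.85 GiB

Audio: 168 kbps = 0.168 Mbps.
feature film: 7.038 Mbps × 11040 s × 1.12 = 87023.5 Mb
training video: 7.318 Mbps × 3180 s × 1.12 = 26063.8 Mb
conference talk: 3.148 Mbps × 3060 s × 1.12 = 10788.8 Mb
Twitch VOD: 7.308 Mbps × 13740 s × 1.12 = 112461.4 Mb
sports highlight package: 13.068 Mbps × 1188 s × 1.12 = 17387.8 Mb
podcast episode with video: 5.768 Mbps × 8400 s × 1.12 = 54265.3 Mb
Total: 307990.5 Mb = 38498.8 MB.
= 35.85 GiB.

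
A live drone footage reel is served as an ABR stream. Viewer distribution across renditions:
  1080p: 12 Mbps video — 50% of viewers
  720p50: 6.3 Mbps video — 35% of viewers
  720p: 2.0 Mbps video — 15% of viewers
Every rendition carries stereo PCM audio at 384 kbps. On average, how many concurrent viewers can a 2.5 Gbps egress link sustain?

281

Audio: 384 kbps = 0.384 Mbps.
Average per-viewer bitrate: 0.50×12.384 + 0.35×6.684 + 0.15×2.384 = 8.889 Mbps.
2.5 Gbps = 2,500 Mbps; 2,500 / 8.889 = 281.25 → 281.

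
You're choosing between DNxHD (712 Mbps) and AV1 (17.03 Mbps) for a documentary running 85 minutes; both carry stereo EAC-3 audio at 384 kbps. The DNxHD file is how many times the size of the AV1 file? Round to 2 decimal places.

40.91

85 min = 5100 s
Audio: 384 kbps = 0.384 Mbps.
DNxHD: 712.384 Mbps × 5100 s = 3633158.4 Mb = 422.955 GiB.
AV1: 17.414 Mbps × 5100 s = 88811.4 Mb = 10.339 GiB.
Ratio: 422.955 / 10.339 = 40.909.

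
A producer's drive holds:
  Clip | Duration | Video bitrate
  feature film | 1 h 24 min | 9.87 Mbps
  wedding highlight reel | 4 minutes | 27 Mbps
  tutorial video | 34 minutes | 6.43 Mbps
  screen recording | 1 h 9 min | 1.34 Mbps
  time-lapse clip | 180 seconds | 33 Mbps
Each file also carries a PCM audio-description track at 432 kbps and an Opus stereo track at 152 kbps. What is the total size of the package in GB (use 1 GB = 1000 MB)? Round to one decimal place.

11.0 GB

Audio total: 432 + 152 = 584 kbps = 0.584 Mbps.
feature film: 10.454 Mbps × 5040 s = 52688.2 Mb
wedding highlight reel: 27.584 Mbps × 240 s = 6620.2 Mb
tutorial video: 7.014 Mbps × 2040 s = 14308.6 Mb
screen recording: 1.924 Mbps × 4140 s = 7965.4 Mb
time-lapse clip: 33.584 Mbps × 180 s = 6045.1 Mb
Total: 87627.4 Mb = 10953.4 MB.
= 10.95 GB.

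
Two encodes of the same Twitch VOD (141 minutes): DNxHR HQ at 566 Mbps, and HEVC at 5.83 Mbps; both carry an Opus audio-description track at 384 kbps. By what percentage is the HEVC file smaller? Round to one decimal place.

141 min = 8460 s
Audio: 384 kbps = 0.384 Mbps.
DNxHR HQ: 566.384 Mbps × 8460 s = 4791608.6 Mb = 598.951 GB.
HEVC: 6.214 Mbps × 8460 s = 52570.4 Mb = 6.571 GB.
Reduction: (1 − 6.571/598.951) × 100 = 98.90%.

98.9%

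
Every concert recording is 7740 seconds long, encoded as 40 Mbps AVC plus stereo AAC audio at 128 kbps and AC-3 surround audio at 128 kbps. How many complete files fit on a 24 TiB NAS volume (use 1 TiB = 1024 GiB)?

677

Audio total: 128 + 128 = 256 kbps = 0.256 Mbps.
Total bitrate: 40.256 Mbps.
Per item: 40.256 Mbps × 7740 s = 311,581 Mb = 38,948 MB.
Capacity: 24 TiB = 211,106,233 Mb; 677.53 items → 677 complete.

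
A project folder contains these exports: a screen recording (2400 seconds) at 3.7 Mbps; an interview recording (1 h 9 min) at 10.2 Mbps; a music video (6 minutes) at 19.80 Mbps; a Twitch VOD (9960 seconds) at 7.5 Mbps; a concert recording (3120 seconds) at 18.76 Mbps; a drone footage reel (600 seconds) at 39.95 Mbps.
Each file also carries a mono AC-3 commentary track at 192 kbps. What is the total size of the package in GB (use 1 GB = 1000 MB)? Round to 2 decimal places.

27.42 GB

Audio: 192 kbps = 0.192 Mbps.
screen recording: 3.892 Mbps × 2400 s = 9340.8 Mb
interview recording: 10.392 Mbps × 4140 s = 43022.9 Mb
music video: 19.992 Mbps × 360 s = 7197.1 Mb
Twitch VOD: 7.692 Mbps × 9960 s = 76612.3 Mb
concert recording: 18.952 Mbps × 3120 s = 59130.2 Mb
drone footage reel: 40.142 Mbps × 600 s = 24085.2 Mb
Total: 219388.6 Mb = 27423.6 MB.
= 27.42 GB.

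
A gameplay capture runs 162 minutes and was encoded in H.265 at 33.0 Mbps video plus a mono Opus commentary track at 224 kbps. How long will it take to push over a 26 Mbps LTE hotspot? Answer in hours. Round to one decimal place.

162 min = 9720 s
Audio: 224 kbps = 0.224 Mbps.
Total bitrate: 33.224 Mbps.
File: 33.224 Mbps × 9720 s = 322937.3 Mb.
At 26 Mbps: 322937.3 / 26 = 12420.7 s ≈ 3.45 hours.

3.5 hours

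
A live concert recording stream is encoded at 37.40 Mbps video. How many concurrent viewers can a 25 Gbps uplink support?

668

25 Gbps = 25,000 Mbps; 25,000 / 37.400 = 668.45 → 668 viewers.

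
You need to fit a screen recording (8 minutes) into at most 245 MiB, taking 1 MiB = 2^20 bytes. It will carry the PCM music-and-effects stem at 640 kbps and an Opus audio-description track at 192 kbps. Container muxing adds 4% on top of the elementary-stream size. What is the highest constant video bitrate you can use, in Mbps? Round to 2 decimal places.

Budget: 245 MiB = 2055.2 Mb.
Stream payload after overhead: 2055.2 / 1.04 = 1976.2 Mb.
8 min = 480 s
Total bitrate budget: 1976.2 Mb / 480 s = 4.117 Mbps.
Audio total: 640 + 192 = 832 kbps = 0.832 Mbps.
Video: 4.117 − 0.832 = 3.285 Mbps.

3.29 Mbps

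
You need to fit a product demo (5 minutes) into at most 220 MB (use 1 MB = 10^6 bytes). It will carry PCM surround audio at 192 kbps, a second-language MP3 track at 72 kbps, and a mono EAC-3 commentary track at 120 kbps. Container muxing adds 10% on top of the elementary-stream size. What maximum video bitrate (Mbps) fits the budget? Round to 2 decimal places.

4.95 Mbps

Budget: 220 MB = 1760.0 Mb.
Stream payload after overhead: 1760.0 / 1.10 = 1600.0 Mb.
5 min = 300 s
Total bitrate budget: 1600.0 Mb / 300 s = 5.333 Mbps.
Audio total: 192 + 72 + 120 = 384 kbps = 0.384 Mbps.
Video: 5.333 − 0.384 = 4.949 Mbps.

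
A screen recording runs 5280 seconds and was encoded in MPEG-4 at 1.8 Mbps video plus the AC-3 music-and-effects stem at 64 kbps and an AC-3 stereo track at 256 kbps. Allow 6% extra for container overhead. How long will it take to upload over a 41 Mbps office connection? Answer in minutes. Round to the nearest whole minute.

Audio total: 64 + 256 = 320 kbps = 0.320 Mbps.
Total bitrate: 2.120 Mbps.
File: 2.120 Mbps × 5280 s = 11193.6 Mb.
With 6% container overhead: ×1.06. → 11865.2 Mb.
At 41 Mbps: 11865.2 / 41 = 289.4 s ≈ 4.82 minutes.

5 minutes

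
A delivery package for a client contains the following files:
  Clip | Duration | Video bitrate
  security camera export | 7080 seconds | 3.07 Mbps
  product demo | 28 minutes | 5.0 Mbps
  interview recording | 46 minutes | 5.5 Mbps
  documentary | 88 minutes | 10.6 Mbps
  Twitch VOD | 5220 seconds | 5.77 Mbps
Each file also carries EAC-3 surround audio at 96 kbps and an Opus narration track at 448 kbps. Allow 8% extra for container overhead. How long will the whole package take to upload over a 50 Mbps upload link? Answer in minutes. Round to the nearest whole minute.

Audio total: 96 + 448 = 544 kbps = 0.544 Mbps.
security camera export: 3.614 Mbps × 7080 s × 1.08 = 27634.1 Mb
product demo: 5.544 Mbps × 1680 s × 1.08 = 10059.0 Mb
interview recording: 6.044 Mbps × 2760 s × 1.08 = 18016.0 Mb
documentary: 11.144 Mbps × 5280 s × 1.08 = 63547.5 Mb
Twitch VOD: 6.314 Mbps × 5220 s × 1.08 = 35595.8 Mb
Total: 154852.4 Mb = 19356.6 MB.
At 50 Mbps: 154852.4 / 50 = 3097 s ≈ 51.6 minutes.

52 minutes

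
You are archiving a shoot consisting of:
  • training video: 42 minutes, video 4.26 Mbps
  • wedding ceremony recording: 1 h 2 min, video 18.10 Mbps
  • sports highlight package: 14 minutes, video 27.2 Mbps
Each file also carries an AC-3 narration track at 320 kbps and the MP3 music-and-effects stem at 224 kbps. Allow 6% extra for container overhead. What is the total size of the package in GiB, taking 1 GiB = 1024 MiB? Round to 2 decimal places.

Audio total: 320 + 224 = 544 kbps = 0.544 Mbps.
training video: 4.804 Mbps × 2520 s × 1.06 = 12832.4 Mb
wedding ceremony recording: 18.644 Mbps × 3720 s × 1.06 = 73517.0 Mb
sports highlight package: 27.744 Mbps × 840 s × 1.06 = 24703.3 Mb
Total: 111052.7 Mb = 13881.6 MB.
= 12.93 GiB.

12.93 GiB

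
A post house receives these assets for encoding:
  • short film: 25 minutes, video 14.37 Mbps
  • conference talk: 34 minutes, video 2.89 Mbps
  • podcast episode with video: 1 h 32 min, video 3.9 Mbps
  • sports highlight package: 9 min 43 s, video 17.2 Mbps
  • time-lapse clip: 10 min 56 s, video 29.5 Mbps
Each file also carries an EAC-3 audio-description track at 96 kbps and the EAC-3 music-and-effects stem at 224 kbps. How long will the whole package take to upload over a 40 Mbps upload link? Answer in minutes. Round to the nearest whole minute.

34 minutes

Audio total: 96 + 224 = 320 kbps = 0.320 Mbps.
short film: 14.690 Mbps × 1500 s = 22035.0 Mb
conference talk: 3.210 Mbps × 2040 s = 6548.4 Mb
podcast episode with video: 4.220 Mbps × 5520 s = 23294.4 Mb
sports highlight package: 17.520 Mbps × 583 s = 10214.2 Mb
time-lapse clip: 29.820 Mbps × 656 s = 19561.9 Mb
Total: 81653.9 Mb = 10206.7 MB.
At 40 Mbps: 81653.9 / 40 = 2041 s ≈ 34 minutes.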